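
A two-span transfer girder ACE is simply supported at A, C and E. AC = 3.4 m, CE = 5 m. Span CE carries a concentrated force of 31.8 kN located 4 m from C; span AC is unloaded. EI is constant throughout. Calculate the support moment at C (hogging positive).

Take M_C as the redundant. Released structure: two simple spans AC and CE with a hinge at C.
Discontinuity in slope at C on the released structure — sum the simple-span end rotations:
  span CE: point load 31.8 at a = 4: Pab(L + b)/(6LEI) = 25.44/EI
  relative rotation θ_0 = (0 + 25.44)/EI = 25.44/EI
A unit hogging moment at C produces rotation L₁/(3EI) + L₂/(3EI) = 2.8/EI.
Compatibility: M_C·(L₁+L₂)/(3EI) = θ_0, giving M_C = 9.086 kN·m (hogging).

M_C = 9.086 kN·m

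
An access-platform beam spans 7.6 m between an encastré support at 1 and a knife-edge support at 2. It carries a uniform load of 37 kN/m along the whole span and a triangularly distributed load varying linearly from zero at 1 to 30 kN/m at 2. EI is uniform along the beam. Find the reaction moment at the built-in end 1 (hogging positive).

Release the roller at 2. Primary structure: cantilever fixed at 1.
Downward deflection at the released point 2 due to the loads:
  UDL 37: wL⁴/(8EI) = 15430/EI
  triangular load, peak 30 at the free end: 11w₀L⁴/(120EI) = 9175/EI
  δ_0 = 24605/EI
Flexibility coefficient — unit upward force at 2: δ_{22} = L³/(3EI) = 146.3/EI.
The prop prevents deflection at 2: R_2 = δ_0/δ_{22} = 24605/146.3 = 168.2 kN.
Moment equilibrium about 1: M_1 = Σ(load moments about 1) − R_2·L = 1646 − 168.2×7.6 = 368.2 kN·m.

M_1 = 368.2 kN·m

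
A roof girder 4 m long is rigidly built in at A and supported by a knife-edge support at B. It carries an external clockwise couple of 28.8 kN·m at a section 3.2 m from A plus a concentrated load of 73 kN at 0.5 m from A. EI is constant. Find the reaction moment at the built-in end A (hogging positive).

M_A = 17.27 kN·m

Remove the prop at B; the released (primary) structure is a cantilever built in at A.
Primary-structure tip deflection at B by superposition:
  clockwise couple 28.8 at a = 3.2: M₀a(2L − a)/(2EI) = 221.2/EI
  point load 73 at a = 0.5: Pa²(3L − a)/(6EI) = 34.98/EI
  δ_0 = 256.2/EI
Flexibility coefficient — unit upward force at B: δ_{BB} = L³/(3EI) = 21.33/EI.
The prop prevents deflection at B: R_B = δ_0/δ_{BB} = 256.2/21.33 = 12.01 kN.
Moment equilibrium about A: M_A = Σ(load moments about A) − R_B·L = 65.3 − 12.01×4 = 17.27 kN·m.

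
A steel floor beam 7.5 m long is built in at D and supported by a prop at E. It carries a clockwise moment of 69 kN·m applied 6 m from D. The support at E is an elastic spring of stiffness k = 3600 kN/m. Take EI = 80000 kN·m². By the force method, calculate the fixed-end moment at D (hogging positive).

Choose R_E as the redundant. The primary structure is the cantilever fixed at D.
Primary-structure tip deflection at E by superposition:
  clockwise couple 69 at a = 6: M₀a(2L − a)/(2EI) = 1863/EI
Tip deflection under a unit load at E: L³/(3EI) = 140.6/EI.
With EI = 80000 kN·m²: δ_0 = 0.023287 m and δ_{EE} = 0.001758 m/kN.
Compatibility — the spring shortens by R_E/k under the reaction it provides: δ_0 − R_E·δ_{EE} = R_E/k. With 1/k = 0.000278 m/kN, R_E = δ_0 / (δ_{EE} + 1/k) = 0.023287 / (0.001758 + 0.000278) = 11.44 kN.
Moment equilibrium about D: M_D = Σ(load moments about D) − R_E·L = 69 − 11.44×7.5 = -16.8 kN·m.

M_D = -16.8 kN·m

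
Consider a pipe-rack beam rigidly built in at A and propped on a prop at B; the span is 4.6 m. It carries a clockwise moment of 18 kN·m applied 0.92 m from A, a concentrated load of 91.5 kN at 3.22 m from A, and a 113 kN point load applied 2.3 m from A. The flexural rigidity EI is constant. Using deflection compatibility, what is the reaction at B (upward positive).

Take the reaction at B as the redundant and release it; the primary structure is a cantilever fixed at A.
Free-end deflection of the primary structure under the applied loading (downward +):
  clockwise couple 18 at a = 0.92: M₀a(2L − a)/(2EI) = 68.56/EI
  point load 91.5 at a = 3.22: Pa²(3L − a)/(6EI) = 1673/EI
  point load 113 at a = 2.3: Pa²(3L − a)/(6EI) = 1146/EI
  δ_0 = 2887/EI
Tip deflection under a unit load at B: L³/(3EI) = 32.45/EI.
The prop prevents deflection at B: R_B = δ_0/δ_{BB} = 2887/32.45 = 88.99 kN.

R_B = 88.99 kN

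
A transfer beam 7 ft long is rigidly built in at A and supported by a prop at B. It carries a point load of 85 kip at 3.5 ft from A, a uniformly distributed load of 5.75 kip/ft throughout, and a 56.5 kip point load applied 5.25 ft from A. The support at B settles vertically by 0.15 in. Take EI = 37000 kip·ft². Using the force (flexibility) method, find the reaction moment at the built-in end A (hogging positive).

Take the reaction at B as the redundant and release it; the primary structure is a cantilever fixed at A.
Primary-structure tip deflection at B by superposition:
  point load 85 at a = 3.5: Pa²(3L − a)/(6EI) = 3037/EI
  UDL 5.75: wL⁴/(8EI) = 1726/EI
  point load 56.5 at a = 5.25: Pa²(3L − a)/(6EI) = 4088/EI
  δ_0 = 8851/EI
Flexibility coefficient — unit upward force at B: δ_{BB} = L³/(3EI) = 114.3/EI.
With EI = 37000 kip·ft²: δ_0 = 0.2392 ft and δ_{BB} = 0.00309 ft/kip.
Compatibility — the beam at B must follow the support down by 0.0125 ft: δ_0 − R_B·δ_{BB} = 0.0125, so R_B = (0.2392 − 0.0125)/0.00309 = 73.36 kip.
Moment equilibrium about A: M_A = Σ(load moments about A) − R_B·L = 735 − 73.36×7 = 221.4 kip·ft.

M_A = 221.4 kip·ft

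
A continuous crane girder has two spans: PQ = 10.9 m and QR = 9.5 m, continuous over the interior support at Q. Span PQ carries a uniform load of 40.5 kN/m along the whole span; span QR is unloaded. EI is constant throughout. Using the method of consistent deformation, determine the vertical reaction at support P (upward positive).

R_P = 191.2 kN

Insert a hinge at Q; M_Q is the redundant, and each span becomes simply supported.
Discontinuity in slope at Q on the released structure — sum the simple-span end rotations:
  span PQ: UDL 40.5: wL³/(24EI) = 2185/EI
  relative rotation θ_0 = (2185 + 0)/EI = 2185/EI
A unit hogging moment at Q produces rotation L₁/(3EI) + L₂/(3EI) = 6.8/EI.
Compatibility: M_Q·(L₁+L₂)/(3EI) = θ_0, giving M_Q = 321.4 kN·m (hogging).
Span PQ, ΣM about P with M_Q applied at Q: R_Q^{PQ}·10.9 = 2406 + 321.4, so R_Q^{PQ} = 250.2 kN and R_P = 441.4 − 250.2 = 191.2 kN.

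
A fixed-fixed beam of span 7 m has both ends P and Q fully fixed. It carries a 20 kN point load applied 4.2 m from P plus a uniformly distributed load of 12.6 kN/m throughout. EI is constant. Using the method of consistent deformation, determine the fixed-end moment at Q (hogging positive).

Take the two fixed-end moments M_P, M_Q as redundants; the released structure is the simple span PQ.
Simple-span end rotations at P and Q under the given loads:
  at P: point load 20 at a = 4.2: Pab(L + b)/(6LEI) = 54.88/EI
  at Q: point load 20 at a = 4.2: Pab(L + a)/(6LEI) = 62.72/EI
  at P: UDL 12.6: wL³/(24EI) = 180.1/EI
  at Q: UDL 12.6: wL³/(24EI) = 180.1/EI
  θ_P0 = 235/EI,  θ_Q0 = 242.8/EI
Flexibility coefficients: a unit moment at one end gives L/(3EI) there and L/(6EI) at the far end, so f₁₁ = f₂₂ = 2.333/EI and f₁₂ = f₂₁ = 1.167/EI.
Compatibility — zero rotation at each built-in end:
  2.333 M_P + 1.167 M_Q = 235
  1.167 M_P + 2.333 M_Q = 242.8
Solving the pair gives M_P = 64.89 kN·m and M_Q = 71.61 kN·m (hogging).

M_Q = 71.61 kN·m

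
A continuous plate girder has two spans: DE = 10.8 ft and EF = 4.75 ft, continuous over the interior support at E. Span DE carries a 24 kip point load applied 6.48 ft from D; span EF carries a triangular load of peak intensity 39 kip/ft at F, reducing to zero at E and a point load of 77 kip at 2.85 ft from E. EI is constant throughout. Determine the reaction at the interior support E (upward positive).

Insert a hinge at E; M_E is the redundant, and each span becomes simply supported.
Discontinuity in slope at E on the released structure — sum the simple-span end rotations:
  span DE: point load 24 at a = 6.48: Pab(L + a)/(6LEI) = 179.2/EI
  span EF: triangular load, peak 39: 7w₀L³/(360EI) = 81.27/EI
  span EF: point load 77 at a = 2.85: Pab(L + b)/(6LEI) = 97.29/EI
  relative rotation θ_0 = (179.2 + 178.6)/EI = 357.7/EI
A unit hogging moment at E produces rotation L₁/(3EI) + L₂/(3EI) = 5.183/EI.
Slope continuity at E: θ_0 = M_E·5.183/EI, so M_E = 357.7/5.183 = 69.01 kip·ft (hogging).
Span DE, ΣM about D with M_E applied at E: R_E^{DE}·10.8 = 155.5 + 69.01, so R_E^{DE} = 20.79 kip and R_D = 24 − 20.79 = 3.21 kip.
Span EF, ΣM about F: R_E^{EF}·4.75 = 293 + 69.01, so R_E^{EF} = 76.2 kip and R_F = 169.6 − 76.2 = 93.42 kip.
R_E = 20.79 + 76.2 = 96.99 kip.

R_E = 96.99 kip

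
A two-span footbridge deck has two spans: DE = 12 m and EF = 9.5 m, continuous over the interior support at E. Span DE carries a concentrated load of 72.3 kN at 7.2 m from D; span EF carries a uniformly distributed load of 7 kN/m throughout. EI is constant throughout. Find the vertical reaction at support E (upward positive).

R_E = 100.7 kN

Take M_E as the redundant. Released structure: two simple spans DE and EF with a hinge at E.
End slopes at the hinge E, treating each span as simply supported:
  span DE: point load 72.3 at a = 7.2: Pab(L + a)/(6LEI) = 666.3/EI
  span EF: UDL 7: wL³/(24EI) = 250.1/EI
  relative rotation θ_0 = (666.3 + 250.1)/EI = 916.4/EI
A unit hogging moment at E produces rotation L₁/(3EI) + L₂/(3EI) = 7.167/EI.
Slope continuity at E: θ_0 = M_E·7.167/EI, so M_E = 916.4/7.167 = 127.9 kN·m (hogging).
Span DE, ΣM about D with M_E applied at E: R_E^{DE}·12 = 520.6 + 127.9, so R_E^{DE} = 54.04 kN and R_D = 72.3 − 54.04 = 18.26 kN.
Span EF, ΣM about F: R_E^{EF}·9.5 = 315.9 + 127.9, so R_E^{EF} = 46.71 kN and R_F = 66.5 − 46.71 = 19.79 kN.
R_E = 54.04 + 46.71 = 100.7 kN.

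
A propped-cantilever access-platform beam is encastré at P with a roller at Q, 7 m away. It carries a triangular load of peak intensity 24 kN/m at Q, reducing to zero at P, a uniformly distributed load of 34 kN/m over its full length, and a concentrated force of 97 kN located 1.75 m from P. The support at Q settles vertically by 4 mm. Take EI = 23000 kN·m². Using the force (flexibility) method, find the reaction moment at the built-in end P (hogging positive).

M_P = 393.9 kN·m

Take the reaction at Q as the redundant and release it; the primary structure is a cantilever fixed at P.
Primary-structure tip deflection at Q by superposition:
  triangular load, peak 24 at the free end: 11w₀L⁴/(120EI) = 5282/EI
  UDL 34: wL⁴/(8EI) = 10204/EI
  point load 97 at a = 1.75: Pa²(3L − a)/(6EI) = 953.1/EI
  δ_0 = 16440/EI
Tip deflection under a unit load at Q: L³/(3EI) = 114.3/EI.
With EI = 23000 kN·m²: δ_0 = 0.71476 m and δ_{QQ} = 0.004971 m/kN.
Compatibility — the beam at Q must follow the support down by 0.004 m: δ_0 − R_Q·δ_{QQ} = 0.004, so R_Q = (0.71476 − 0.004)/0.004971 = 143 kN.
Moment equilibrium about P: M_P = Σ(load moments about P) − R_Q·L = 1395 − 143×7 = 393.9 kN·m.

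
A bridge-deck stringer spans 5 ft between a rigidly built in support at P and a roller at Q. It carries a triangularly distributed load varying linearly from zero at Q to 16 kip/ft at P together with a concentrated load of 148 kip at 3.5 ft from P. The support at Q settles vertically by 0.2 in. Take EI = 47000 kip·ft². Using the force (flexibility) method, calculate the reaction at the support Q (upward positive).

R_Q = 72.6 kip

Release the roller at Q. Primary structure: cantilever fixed at P.
Free-end deflection of the primary structure under the applied loading (downward +):
  triangular load, peak 16 at the fixed end: w₀L⁴/(30EI) = 333.3/EI
  point load 148 at a = 3.5: Pa²(3L − a)/(6EI) = 3475/EI
  δ_0 = 3808/EI
Tip deflection under a unit load at Q: L³/(3EI) = 41.67/EI.
With EI = 47000 kip·ft²: δ_0 = 0.081027 ft and δ_{QQ} = 0.000887 ft/kip.
Compatibility — the beam at Q must follow the support down by 0.01667 ft: δ_0 − R_Q·δ_{QQ} = 0.01667, so R_Q = (0.081027 − 0.01667)/0.000887 = 72.6 kip.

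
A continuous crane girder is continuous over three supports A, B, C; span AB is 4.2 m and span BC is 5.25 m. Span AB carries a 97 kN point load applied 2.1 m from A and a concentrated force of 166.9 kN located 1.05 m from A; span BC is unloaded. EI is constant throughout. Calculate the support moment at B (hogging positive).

M_B = 70.46 kN·m

Release continuity at B by inserting a hinge; the redundant is the internal moment M_B. The primary structure is two simply-supported spans AB and BC.
Rotations at B on the released spans (each span's end-slope, ×1/EI):
  span AB: point load 97 at a = 2.1: Pab(L + a)/(6LEI) = 106.9/EI
  span AB: point load 166.9 at a = 1.05: Pab(L + a)/(6LEI) = 115/EI
  relative rotation θ_0 = (221.9 + 0)/EI = 221.9/EI
A unit hogging moment at B produces rotation L₁/(3EI) + L₂/(3EI) = 3.15/EI.
Compatibility: M_B·(L₁+L₂)/(3EI) = θ_0, giving M_B = 70.46 kN·m (hogging).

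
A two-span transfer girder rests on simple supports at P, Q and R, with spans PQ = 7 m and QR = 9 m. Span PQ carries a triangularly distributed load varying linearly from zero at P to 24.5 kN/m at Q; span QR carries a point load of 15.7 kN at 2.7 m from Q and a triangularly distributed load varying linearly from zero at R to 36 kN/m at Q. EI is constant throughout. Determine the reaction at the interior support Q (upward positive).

R_Q = 216.4 kN

Insert a hinge at Q; M_Q is the redundant, and each span becomes simply supported.
End slopes at the hinge Q, treating each span as simply supported:
  span PQ: triangular load, peak 24.5: w₀L³/(45EI) = 186.7/EI
  span QR: point load 15.7 at a = 2.7: Pab(L + b)/(6LEI) = 75.67/EI
  span QR: triangular load, peak 36: w₀L³/(45EI) = 583.2/EI
  relative rotation θ_0 = (186.7 + 658.9)/EI = 845.6/EI
A unit hogging moment at Q produces rotation L₁/(3EI) + L₂/(3EI) = 5.333/EI.
Slope continuity at Q: θ_0 = M_Q·5.333/EI, so M_Q = 845.6/5.333 = 158.6 kN·m (hogging).
Span PQ, ΣM about P with M_Q applied at Q: R_Q^{PQ}·7 = 400.2 + 158.6, so R_Q^{PQ} = 79.82 kN and R_P = 85.75 − 79.82 = 5.933 kN.
Span QR, ΣM about R: R_Q^{QR}·9 = 1071 + 158.6, so R_Q^{QR} = 136.6 kN and R_R = 177.7 − 136.6 = 41.09 kN.
R_Q = 79.82 + 136.6 = 216.4 kN.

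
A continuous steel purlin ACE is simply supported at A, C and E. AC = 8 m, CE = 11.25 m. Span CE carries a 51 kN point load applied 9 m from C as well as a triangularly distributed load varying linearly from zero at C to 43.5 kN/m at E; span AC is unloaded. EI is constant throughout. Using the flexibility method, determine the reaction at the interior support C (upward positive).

Take M_C as the redundant. Released structure: two simple spans AC and CE with a hinge at C.
Discontinuity in slope at C on the released structure — sum the simple-span end rotations:
  span CE: point load 51 at a = 9: Pab(L + b)/(6LEI) = 206.6/EI
  span CE: triangular load, peak 43.5: 7w₀L³/(360EI) = 1204/EI
  relative rotation θ_0 = (0 + 1411)/EI = 1411/EI
A unit hogging moment at C produces rotation L₁/(3EI) + L₂/(3EI) = 6.417/EI.
Compatibility: M_C·(L₁+L₂)/(3EI) = θ_0, giving M_C = 219.9 kN·m (hogging).
Span AC, ΣM about A with M_C applied at C: R_C^{AC}·8 = 0 + 219.9, so R_C^{AC} = 27.48 kN and R_A = 0 − 27.48 = -27.48 kN.
Span CE, ΣM about E: R_C^{CE}·11.25 = 1032 + 219.9, so R_C^{CE} = 111.3 kN and R_E = 295.7 − 111.3 = 184.4 kN.
R_C = 27.48 + 111.3 = 138.8 kN.

R_C = 138.8 kN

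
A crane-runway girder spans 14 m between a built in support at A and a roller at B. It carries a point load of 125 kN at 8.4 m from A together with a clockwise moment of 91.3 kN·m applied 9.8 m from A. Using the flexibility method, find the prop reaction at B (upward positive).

R_B = 62.9 kN

Remove the prop at B; the released (primary) structure is a cantilever built in at A.
Primary-structure tip deflection at B by superposition:
  point load 125 at a = 8.4: Pa²(3L − a)/(6EI) = 49392/EI
  clockwise couple 91.3 at a = 9.8: M₀a(2L − a)/(2EI) = 8142/EI
  δ_0 = 57534/EI
Flexibility coefficient — unit upward force at B: δ_{BB} = L³/(3EI) = 914.7/EI.
Compatibility at B: δ_0 − R_B·δ_{BB} = 0, so R_B = 57534/914.7 = 62.9 kN.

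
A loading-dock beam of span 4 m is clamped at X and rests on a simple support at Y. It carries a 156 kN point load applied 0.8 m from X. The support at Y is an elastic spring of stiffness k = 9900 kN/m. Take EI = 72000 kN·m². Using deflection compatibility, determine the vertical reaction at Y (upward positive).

R_Y = 6.515 kN

Choose R_Y as the redundant. The primary structure is the cantilever fixed at X.
Free-end deflection of the primary structure under the applied loading (downward +):
  point load 156 at a = 0.8: Pa²(3L − a)/(6EI) = 186.4/EI
Tip deflection under a unit load at Y: L³/(3EI) = 21.33/EI.
With EI = 72000 kN·m²: δ_0 = 0.002588 m and δ_{YY} = 0.000296 m/kN.
Compatibility — the spring shortens by R_Y/k under the reaction it provides: δ_0 − R_Y·δ_{YY} = R_Y/k. With 1/k = 0.000101 m/kN, R_Y = δ_0 / (δ_{YY} + 1/k) = 0.002588 / (0.000296 + 0.000101) = 6.515 kN.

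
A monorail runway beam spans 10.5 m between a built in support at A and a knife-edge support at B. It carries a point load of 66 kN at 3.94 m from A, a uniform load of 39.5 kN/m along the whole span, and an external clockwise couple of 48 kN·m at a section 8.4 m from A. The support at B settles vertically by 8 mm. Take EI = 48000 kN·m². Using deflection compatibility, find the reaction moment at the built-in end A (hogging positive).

Take the reaction at B as the redundant and release it; the primary structure is a cantilever fixed at A.
Free-end deflection of the primary structure under the applied loading (downward +):
  point load 66 at a = 3.94: Pa²(3L − a)/(6EI) = 4706/EI
  UDL 39.5: wL⁴/(8EI) = 60016/EI
  clockwise couple 48 at a = 8.4: M₀a(2L − a)/(2EI) = 2540/EI
  δ_0 = 67262/EI
Tip deflection under a unit load at B: L³/(3EI) = 385.9/EI.
With EI = 48000 kN·m²: δ_0 = 1.4013 m and δ_{BB} = 0.008039 m/kN.
Compatibility — the beam at B must follow the support down by 0.008 m: δ_0 − R_B·δ_{BB} = 0.008, so R_B = (1.4013 − 0.008)/0.008039 = 173.3 kN.
Moment equilibrium about A: M_A = Σ(load moments about A) − R_B·L = 2485 − 173.3×10.5 = 665.7 kN·m.

M_A = 665.7 kN·m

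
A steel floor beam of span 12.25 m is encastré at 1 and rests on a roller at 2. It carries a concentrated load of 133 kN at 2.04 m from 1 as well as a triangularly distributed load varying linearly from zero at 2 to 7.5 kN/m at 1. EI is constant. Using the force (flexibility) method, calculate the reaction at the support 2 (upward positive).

Choose R_2 as the redundant. The primary structure is the cantilever fixed at 1.
Downward deflection at the released point 2 due to the loads:
  point load 133 at a = 2.04: Pa²(3L − a)/(6EI) = 3202/EI
  triangular load, peak 7.5 at the fixed end: w₀L⁴/(30EI) = 5630/EI
  δ_0 = 8832/EI
Tip deflection under a unit load at 2: L³/(3EI) = 612.8/EI.
Compatibility at 2: δ_0 − R_2·δ_{22} = 0, so R_2 = 8832/612.8 = 14.41 kN.

R_2 = 14.41 kN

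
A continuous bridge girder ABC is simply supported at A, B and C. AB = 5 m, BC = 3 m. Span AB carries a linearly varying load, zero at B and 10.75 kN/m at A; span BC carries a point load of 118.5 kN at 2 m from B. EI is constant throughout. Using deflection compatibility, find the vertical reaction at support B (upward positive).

R_B = 64.22 kN

Release continuity at B by inserting a hinge; the redundant is the internal moment M_B. The primary structure is two simply-supported spans AB and BC.
End slopes at the hinge B, treating each span as simply supported:
  span AB: triangular load, peak 10.75: 7w₀L³/(360EI) = 26.13/EI
  span BC: point load 118.5 at a = 2: Pab(L + b)/(6LEI) = 52.67/EI
  relative rotation θ_0 = (26.13 + 52.67)/EI = 78.8/EI
A unit hogging moment at B produces rotation L₁/(3EI) + L₂/(3EI) = 2.667/EI.
Slope continuity at B: θ_0 = M_B·2.667/EI, so M_B = 78.8/2.667 = 29.55 kN·m (hogging).
Span AB, ΣM about A with M_B applied at B: R_B^{AB}·5 = 44.79 + 29.55, so R_B^{AB} = 14.87 kN and R_A = 26.88 − 14.87 = 12.01 kN.
Span BC, ΣM about C: R_B^{BC}·3 = 118.5 + 29.55, so R_B^{BC} = 49.35 kN and R_C = 118.5 − 49.35 = 69.15 kN.
R_B = 14.87 + 49.35 = 64.22 kN.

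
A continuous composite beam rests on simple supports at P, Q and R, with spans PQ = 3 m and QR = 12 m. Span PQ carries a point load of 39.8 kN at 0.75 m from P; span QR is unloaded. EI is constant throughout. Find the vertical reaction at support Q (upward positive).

R_Q = 11.12 kN

Release continuity at Q by inserting a hinge; the redundant is the internal moment M_Q. The primary structure is two simply-supported spans PQ and QR.
Rotations at Q on the released spans (each span's end-slope, ×1/EI):
  span PQ: point load 39.8 at a = 0.75: Pab(L + a)/(6LEI) = 13.99/EI
  relative rotation θ_0 = (13.99 + 0)/EI = 13.99/EI
A unit hogging moment at Q produces rotation L₁/(3EI) + L₂/(3EI) = 5/EI.
Slope continuity at Q: θ_0 = M_Q·5/EI, so M_Q = 13.99/5 = 2.798 kN·m (hogging).
Span PQ, ΣM about P with M_Q applied at Q: R_Q^{PQ}·3 = 29.85 + 2.798, so R_Q^{PQ} = 10.88 kN and R_P = 39.8 − 10.88 = 28.92 kN.
Span QR, ΣM about R: R_Q^{QR}·12 = 0 + 2.798, so R_Q^{QR} = 0.2332 kN and R_R = 0 − 0.2332 = -0.2332 kN.
R_Q = 10.88 + 0.2332 = 11.12 kN.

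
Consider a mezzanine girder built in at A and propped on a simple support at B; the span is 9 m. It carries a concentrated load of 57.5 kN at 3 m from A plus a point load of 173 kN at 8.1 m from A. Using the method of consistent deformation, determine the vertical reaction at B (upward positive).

R_B = 155.7 kN

Remove the prop at B; the released (primary) structure is a cantilever built in at A.
Primary-structure tip deflection at B by superposition:
  point load 57.5 at a = 3: Pa²(3L − a)/(6EI) = 2070/EI
  point load 173 at a = 8.1: Pa²(3L − a)/(6EI) = 35754/EI
  δ_0 = 37824/EI
Tip deflection under a unit load at B: L³/(3EI) = 243/EI.
The prop prevents deflection at B: R_B = δ_0/δ_{BB} = 37824/243 = 155.7 kN.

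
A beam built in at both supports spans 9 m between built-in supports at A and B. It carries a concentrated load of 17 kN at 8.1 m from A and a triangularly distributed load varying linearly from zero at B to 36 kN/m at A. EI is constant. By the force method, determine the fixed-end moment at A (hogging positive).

M_A = 147.2 kN·m

Take the two fixed-end moments M_A, M_B as redundants; the released structure is the simple span AB.
Simple-span end rotations at A and B under the given loads:
  at A: point load 17 at a = 8.1: Pab(L + b)/(6LEI) = 22.72/EI
  at B: point load 17 at a = 8.1: Pab(L + a)/(6LEI) = 39.24/EI
  at A: triangular load, peak 36: w₀L³/(45EI) = 583.2/EI
  at B: triangular load, peak 36: 7w₀L³/(360EI) = 510.3/EI
  θ_A0 = 605.9/EI,  θ_B0 = 549.5/EI
Flexibility coefficients: a unit moment at one end gives L/(3EI) there and L/(6EI) at the far end, so f₁₁ = f₂₂ = 3/EI and f₁₂ = f₂₁ = 1.5/EI.
Compatibility — zero rotation at each built-in end:
  3 M_A + 1.5 M_B = 605.9
  1.5 M_A + 3 M_B = 549.5
Solving the pair gives M_A = 147.2 kN·m and M_B = 109.6 kN·m (hogging).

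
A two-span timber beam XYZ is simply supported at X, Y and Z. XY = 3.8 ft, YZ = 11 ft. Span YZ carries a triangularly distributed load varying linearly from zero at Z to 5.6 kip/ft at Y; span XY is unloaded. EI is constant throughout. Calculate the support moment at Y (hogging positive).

M_Y = 33.57 kip·ft

Release continuity at Y by inserting a hinge; the redundant is the internal moment M_Y. The primary structure is two simply-supported spans XY and YZ.
Discontinuity in slope at Y on the released structure — sum the simple-span end rotations:
  span YZ: triangular load, peak 5.6: w₀L³/(45EI) = 165.6/EI
  relative rotation θ_0 = (0 + 165.6)/EI = 165.6/EI
A unit hogging moment at Y produces rotation L₁/(3EI) + L₂/(3EI) = 4.933/EI.
Compatibility: M_Y·(L₁+L₂)/(3EI) = θ_0, giving M_Y = 33.57 kip·ft (hogging).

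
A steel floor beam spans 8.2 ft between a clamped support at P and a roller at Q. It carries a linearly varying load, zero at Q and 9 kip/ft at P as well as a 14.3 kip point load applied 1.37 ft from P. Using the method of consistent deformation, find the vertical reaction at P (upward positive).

Remove the prop at Q; the released (primary) structure is a cantilever built in at P.
Free-end deflection of the primary structure under the applied loading (downward +):
  triangular load, peak 9 at the fixed end: w₀L⁴/(30EI) = 1356/EI
  point load 14.3 at a = 1.37: Pa²(3L − a)/(6EI) = 103.9/EI
  δ_0 = 1460/EI
Tip deflection under a unit load at Q: L³/(3EI) = 183.8/EI.
The prop prevents deflection at Q: R_Q = δ_0/δ_{QQ} = 1460/183.8 = 7.945 kip.
Vertical equilibrium: R_P = ΣP − R_Q = 51.2 − 7.945 = 43.25 kip.

R_P = 43.25 kip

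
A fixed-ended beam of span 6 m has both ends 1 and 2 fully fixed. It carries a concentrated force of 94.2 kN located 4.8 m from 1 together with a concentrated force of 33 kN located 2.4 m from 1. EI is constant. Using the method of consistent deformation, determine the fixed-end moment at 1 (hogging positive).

M_1 = 46.6 kN·m

Release both end moments; the primary structure is a simply-supported span 12 with redundants M_1 and M_2.
On the primary (simply-supported) span, the end slopes from the loading are:
  at 1: point load 94.2 at a = 4.8: Pab(L + b)/(6LEI) = 108.5/EI
  at 2: point load 94.2 at a = 4.8: Pab(L + a)/(6LEI) = 162.8/EI
  at 1: point load 33 at a = 2.4: Pab(L + b)/(6LEI) = 76.03/EI
  at 2: point load 33 at a = 2.4: Pab(L + a)/(6LEI) = 66.53/EI
  θ_10 = 184.6/EI,  θ_20 = 229.3/EI
Flexibility coefficients: a unit moment at one end gives L/(3EI) there and L/(6EI) at the far end, so f₁₁ = f₂₂ = 2/EI and f₁₂ = f₂₁ = 1/EI.
Compatibility — zero rotation at each built-in end:
  2 M_1 + 1 M_2 = 184.6
  1 M_1 + 2 M_2 = 229.3
Solving the pair gives M_1 = 46.6 kN·m and M_2 = 91.35 kN·m (hogging).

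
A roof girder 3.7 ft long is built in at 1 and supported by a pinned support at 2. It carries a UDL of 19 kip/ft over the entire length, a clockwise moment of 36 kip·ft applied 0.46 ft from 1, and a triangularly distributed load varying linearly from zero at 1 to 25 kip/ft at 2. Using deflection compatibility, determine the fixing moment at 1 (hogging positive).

M_1 = 75.89 kip·ft

Choose R_2 as the redundant. The primary structure is the cantilever fixed at 1.
Downward deflection at the released point 2 due to the loads:
  UDL 19: wL⁴/(8EI) = 445.1/EI
  clockwise couple 36 at a = 0.46: M₀a(2L − a)/(2EI) = 57.46/EI
  triangular load, peak 25 at the free end: 11w₀L⁴/(120EI) = 429.5/EI
  δ_0 = 932.1/EI
Flexibility coefficient — unit upward force at 2: δ_{22} = L³/(3EI) = 16.88/EI.
The prop prevents deflection at 2: R_2 = δ_0/δ_{22} = 932.1/16.88 = 55.2 kip.
Moment equilibrium about 1: M_1 = Σ(load moments about 1) − R_2·L = 280.1 − 55.2×3.7 = 75.89 kip·ft.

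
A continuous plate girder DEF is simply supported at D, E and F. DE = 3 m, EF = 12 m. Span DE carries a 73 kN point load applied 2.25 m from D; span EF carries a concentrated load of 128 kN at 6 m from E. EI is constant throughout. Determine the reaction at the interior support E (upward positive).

Insert a hinge at E; M_E is the redundant, and each span becomes simply supported.
End slopes at the hinge E, treating each span as simply supported:
  span DE: point load 73 at a = 2.25: Pab(L + a)/(6LEI) = 35.93/EI
  span EF: point load 128 at a = 6: Pab(L + b)/(6LEI) = 1152/EI
  relative rotation θ_0 = (35.93 + 1152)/EI = 1188/EI
A unit hogging moment at E produces rotation L₁/(3EI) + L₂/(3EI) = 5/EI.
Compatibility: M_E·(L₁+L₂)/(3EI) = θ_0, giving M_E = 237.6 kN·m (hogging).
Span DE, ΣM about D with M_E applied at E: R_E^{DE}·3 = 164.2 + 237.6, so R_E^{DE} = 133.9 kN and R_D = 73 − 133.9 = -60.95 kN.
Span EF, ΣM about F: R_E^{EF}·12 = 768 + 237.6, so R_E^{EF} = 83.8 kN and R_F = 128 − 83.8 = 44.2 kN.
R_E = 133.9 + 83.8 = 217.7 kN.

R_E = 217.7 kN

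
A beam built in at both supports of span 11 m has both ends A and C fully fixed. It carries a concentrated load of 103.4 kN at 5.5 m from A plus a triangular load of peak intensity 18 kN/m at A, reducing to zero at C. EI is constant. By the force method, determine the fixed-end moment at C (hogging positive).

M_C = 214.8 kN·m

Take the two fixed-end moments M_A, M_C as redundants; the released structure is the simple span AC.
On the primary (simply-supported) span, the end slopes from the loading are:
  at A: point load 103.4 at a = 5.5: Pab(L + b)/(6LEI) = 782/EI
  at C: point load 103.4 at a = 5.5: Pab(L + a)/(6LEI) = 782/EI
  at A: triangular load, peak 18: w₀L³/(45EI) = 532.4/EI
  at C: triangular load, peak 18: 7w₀L³/(360EI) = 465.9/EI
  θ_A0 = 1314/EI,  θ_C0 = 1248/EI
Flexibility coefficients: a unit moment at one end gives L/(3EI) there and L/(6EI) at the far end, so f₁₁ = f₂₂ = 3.667/EI and f₁₂ = f₂₁ = 1.833/EI.
Compatibility — zero rotation at each built-in end:
  3.667 M_A + 1.833 M_C = 1314
  1.833 M_A + 3.667 M_C = 1248
Solving the pair gives M_A = 251.1 kN·m and M_C = 214.8 kN·m (hogging).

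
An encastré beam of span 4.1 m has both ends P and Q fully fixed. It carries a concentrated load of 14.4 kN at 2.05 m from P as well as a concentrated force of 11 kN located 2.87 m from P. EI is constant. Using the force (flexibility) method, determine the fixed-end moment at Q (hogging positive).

M_Q = 14.01 kN·m

Release both end moments; the primary structure is a simply-supported span PQ with redundants M_P and M_Q.
On the primary (simply-supported) span, the end slopes from the loading are:
  at P: point load 14.4 at a = 2.05: Pab(L + b)/(6LEI) = 15.13/EI
  at Q: point load 14.4 at a = 2.05: Pab(L + a)/(6LEI) = 15.13/EI
  at P: point load 11 at a = 2.87: Pab(L + b)/(6LEI) = 8.413/EI
  at Q: point load 11 at a = 2.87: Pab(L + a)/(6LEI) = 11/EI
  θ_P0 = 23.54/EI,  θ_Q0 = 26.13/EI
Flexibility coefficients: a unit moment at one end gives L/(3EI) there and L/(6EI) at the far end, so f₁₁ = f₂₂ = 1.367/EI and f₁₂ = f₂₁ = 0.6833/EI.
Compatibility — zero rotation at each built-in end:
  1.367 M_P + 0.6833 M_Q = 23.54
  0.6833 M_P + 1.367 M_Q = 26.13
Solving the pair gives M_P = 10.22 kN·m and M_Q = 14.01 kN·m (hogging).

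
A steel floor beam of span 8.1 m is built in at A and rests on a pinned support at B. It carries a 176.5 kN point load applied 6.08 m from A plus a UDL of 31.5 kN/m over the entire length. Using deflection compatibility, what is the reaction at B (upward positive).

Take the reaction at B as the redundant and release it; the primary structure is a cantilever fixed at A.
Deflection at B on the released cantilever, summing each load's contribution:
  point load 176.5 at a = 6.08: Pa²(3L − a)/(6EI) = 19813/EI
  UDL 31.5: wL⁴/(8EI) = 16950/EI
  δ_0 = 36763/EI
Flexibility coefficient — unit upward force at B: δ_{BB} = L³/(3EI) = 177.1/EI.
The prop prevents deflection at B: R_B = δ_0/δ_{BB} = 36763/177.1 = 207.5 kN.

R_B = 207.5 kN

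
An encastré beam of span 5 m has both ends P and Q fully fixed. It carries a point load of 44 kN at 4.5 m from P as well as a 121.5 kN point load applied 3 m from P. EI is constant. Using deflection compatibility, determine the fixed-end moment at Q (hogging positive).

Take the two fixed-end moments M_P, M_Q as redundants; the released structure is the simple span PQ.
On the primary (simply-supported) span, the end slopes from the loading are:
  at P: point load 44 at a = 4.5: Pab(L + b)/(6LEI) = 18.15/EI
  at Q: point load 44 at a = 4.5: Pab(L + a)/(6LEI) = 31.35/EI
  at P: point load 121.5 at a = 3: Pab(L + b)/(6LEI) = 170.1/EI
  at Q: point load 121.5 at a = 3: Pab(L + a)/(6LEI) = 194.4/EI
  θ_P0 = 188.2/EI,  θ_Q0 = 225.8/EI
Flexibility coefficients: a unit moment at one end gives L/(3EI) there and L/(6EI) at the far end, so f₁₁ = f₂₂ = 1.667/EI and f₁₂ = f₂₁ = 0.8333/EI.
Compatibility — zero rotation at each built-in end:
  1.667 M_P + 0.8333 M_Q = 188.2
  0.8333 M_P + 1.667 M_Q = 225.8
Solving the pair gives M_P = 60.3 kN·m and M_Q = 105.3 kN·m (hogging).

M_Q = 105.3 kN·m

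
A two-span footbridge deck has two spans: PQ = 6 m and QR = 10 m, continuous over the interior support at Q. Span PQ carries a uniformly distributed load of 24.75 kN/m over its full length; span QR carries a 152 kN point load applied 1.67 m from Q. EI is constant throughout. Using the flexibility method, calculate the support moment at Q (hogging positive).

Release continuity at Q by inserting a hinge; the redundant is the internal moment M_Q. The primary structure is two simply-supported spans PQ and QR.
Discontinuity in slope at Q on the released structure — sum the simple-span end rotations:
  span PQ: UDL 24.75: wL³/(24EI) = 222.8/EI
  span QR: point load 152 at a = 1.67: Pab(L + b)/(6LEI) = 646/EI
  relative rotation θ_0 = (222.8 + 646)/EI = 868.7/EI
A unit hogging moment at Q produces rotation L₁/(3EI) + L₂/(3EI) = 5.333/EI.
Compatibility: M_Q·(L₁+L₂)/(3EI) = θ_0, giving M_Q = 162.9 kN·m (hogging).

M_Q = 162.9 kN·m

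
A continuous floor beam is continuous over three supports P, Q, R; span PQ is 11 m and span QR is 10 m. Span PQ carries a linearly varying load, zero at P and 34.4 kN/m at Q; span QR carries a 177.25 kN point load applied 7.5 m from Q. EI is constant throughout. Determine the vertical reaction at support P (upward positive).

Take M_Q as the redundant. Released structure: two simple spans PQ and QR with a hinge at Q.
Rotations at Q on the released spans (each span's end-slope, ×1/EI):
  span PQ: triangular load, peak 34.4: w₀L³/(45EI) = 1017/EI
  span QR: point load 177.25 at a = 7.5: Pab(L + b)/(6LEI) = 692.4/EI
  relative rotation θ_0 = (1017 + 692.4)/EI = 1710/EI
A unit hogging moment at Q produces rotation L₁/(3EI) + L₂/(3EI) = 7/EI.
Compatibility: M_Q·(L₁+L₂)/(3EI) = θ_0, giving M_Q = 244.3 kN·m (hogging).
Span PQ, ΣM about P with M_Q applied at Q: R_Q^{PQ}·11 = 1387 + 244.3, so R_Q^{PQ} = 148.3 kN and R_P = 189.2 − 148.3 = 40.86 kN.

R_P = 40.86 kN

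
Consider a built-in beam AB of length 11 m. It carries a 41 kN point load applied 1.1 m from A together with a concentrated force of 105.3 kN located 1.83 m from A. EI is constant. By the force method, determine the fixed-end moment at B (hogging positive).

M_B = 30.78 kN·m

Release both end moments; the primary structure is a simply-supported span AB with redundants M_A and M_B.
On the primary (simply-supported) span, the end slopes from the loading are:
  at A: point load 41 at a = 1.1: Pab(L + b)/(6LEI) = 141.4/EI
  at B: point load 41 at a = 1.1: Pab(L + a)/(6LEI) = 81.86/EI
  at A: point load 105.3 at a = 1.83: Pab(L + b)/(6LEI) = 540/EI
  at B: point load 105.3 at a = 1.83: Pab(L + a)/(6LEI) = 343.5/EI
  θ_A0 = 681.4/EI,  θ_B0 = 425.4/EI
Flexibility coefficients: a unit moment at one end gives L/(3EI) there and L/(6EI) at the far end, so f₁₁ = f₂₂ = 3.667/EI and f₁₂ = f₂₁ = 1.833/EI.
Compatibility — zero rotation at each built-in end:
  3.667 M_A + 1.833 M_B = 681.4
  1.833 M_A + 3.667 M_B = 425.4
Solving the pair gives M_A = 170.4 kN·m and M_B = 30.78 kN·m (hogging).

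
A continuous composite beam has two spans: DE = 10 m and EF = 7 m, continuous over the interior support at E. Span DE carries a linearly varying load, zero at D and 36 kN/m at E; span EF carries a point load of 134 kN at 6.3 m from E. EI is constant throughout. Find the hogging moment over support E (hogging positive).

Release continuity at E by inserting a hinge; the redundant is the internal moment M_E. The primary structure is two simply-supported spans DE and EF.
Discontinuity in slope at E on the released structure — sum the simple-span end rotations:
  span DE: triangular load, peak 36: w₀L³/(45EI) = 800/EI
  span EF: point load 134 at a = 6.3: Pab(L + b)/(6LEI) = 108.3/EI
  relative rotation θ_0 = (800 + 108.3)/EI = 908.3/EI
A unit hogging moment at E produces rotation L₁/(3EI) + L₂/(3EI) = 5.667/EI.
Compatibility: M_E·(L₁+L₂)/(3EI) = θ_0, giving M_E = 160.3 kN·m (hogging).

M_E = 160.3 kN·m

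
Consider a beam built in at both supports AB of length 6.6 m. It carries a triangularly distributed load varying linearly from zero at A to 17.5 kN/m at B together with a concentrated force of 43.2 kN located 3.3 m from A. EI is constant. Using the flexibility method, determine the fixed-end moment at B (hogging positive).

Take the two fixed-end moments M_A, M_B as redundants; the released structure is the simple span AB.
Simple-span end rotations at A and B under the given loads:
  at A: triangular load, peak 17.5: 7w₀L³/(360EI) = 97.83/EI
  at B: triangular load, peak 17.5: w₀L³/(45EI) = 111.8/EI
  at A: point load 43.2 at a = 3.3: Pab(L + b)/(6LEI) = 117.6/EI
  at B: point load 43.2 at a = 3.3: Pab(L + a)/(6LEI) = 117.6/EI
  θ_A0 = 215.4/EI,  θ_B0 = 229.4/EI
Flexibility coefficients: a unit moment at one end gives L/(3EI) there and L/(6EI) at the far end, so f₁₁ = f₂₂ = 2.2/EI and f₁₂ = f₂₁ = 1.1/EI.
Compatibility — zero rotation at each built-in end:
  2.2 M_A + 1.1 M_B = 215.4
  1.1 M_A + 2.2 M_B = 229.4
Solving the pair gives M_A = 61.05 kN·m and M_B = 73.75 kN·m (hogging).

M_B = 73.75 kN·m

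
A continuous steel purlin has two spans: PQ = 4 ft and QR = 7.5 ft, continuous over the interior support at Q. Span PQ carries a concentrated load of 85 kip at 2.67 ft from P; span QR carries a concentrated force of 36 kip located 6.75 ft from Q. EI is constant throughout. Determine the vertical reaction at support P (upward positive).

Take M_Q as the redundant. Released structure: two simple spans PQ and QR with a hinge at Q.
Discontinuity in slope at Q on the released structure — sum the simple-span end rotations:
  span PQ: point load 85 at a = 2.67: Pab(L + a)/(6LEI) = 83.89/EI
  span QR: point load 36 at a = 6.75: Pab(L + b)/(6LEI) = 33.41/EI
  relative rotation θ_0 = (83.89 + 33.41)/EI = 117.3/EI
A unit hogging moment at Q produces rotation L₁/(3EI) + L₂/(3EI) = 3.833/EI.
Slope continuity at Q: θ_0 = M_Q·3.833/EI, so M_Q = 117.3/3.833 = 30.6 kip·ft (hogging).
Span PQ, ΣM about P with M_Q applied at Q: R_Q^{PQ}·4 = 226.9 + 30.6, so R_Q^{PQ} = 64.39 kip and R_P = 85 − 64.39 = 20.61 kip.

R_P = 20.61 kip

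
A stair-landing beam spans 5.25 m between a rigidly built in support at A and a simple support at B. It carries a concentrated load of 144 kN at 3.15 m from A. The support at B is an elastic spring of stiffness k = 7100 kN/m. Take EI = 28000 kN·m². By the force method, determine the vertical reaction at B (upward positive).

Take the reaction at B as the redundant and release it; the primary structure is a cantilever fixed at A.
Downward deflection at the released point B due to the loads:
  point load 144 at a = 3.15: Pa²(3L − a)/(6EI) = 3001/EI
Tip deflection under a unit load at B: L³/(3EI) = 48.23/EI.
With EI = 28000 kN·m²: δ_0 = 0.10716 m and δ_{BB} = 0.001723 m/kN.
Compatibility — the spring shortens by R_B/k under the reaction it provides: δ_0 − R_B·δ_{BB} = R_B/k. With 1/k = 0.000141 m/kN, R_B = δ_0 / (δ_{BB} + 1/k) = 0.10716 / (0.001723 + 0.000141) = 57.51 kN.

R_B = 57.51 kN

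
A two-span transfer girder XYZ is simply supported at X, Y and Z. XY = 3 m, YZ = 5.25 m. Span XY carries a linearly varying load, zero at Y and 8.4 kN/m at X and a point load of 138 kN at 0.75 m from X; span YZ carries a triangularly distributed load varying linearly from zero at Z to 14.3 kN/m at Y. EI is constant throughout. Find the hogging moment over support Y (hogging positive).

Release continuity at Y by inserting a hinge; the redundant is the internal moment M_Y. The primary structure is two simply-supported spans XY and YZ.
Rotations at Y on the released spans (each span's end-slope, ×1/EI):
  span XY: triangular load, peak 8.4: 7w₀L³/(360EI) = 4.41/EI
  span XY: point load 138 at a = 0.75: Pab(L + a)/(6LEI) = 48.52/EI
  span YZ: triangular load, peak 14.3: w₀L³/(45EI) = 45.98/EI
  relative rotation θ_0 = (52.93 + 45.98)/EI = 98.91/EI
A unit hogging moment at Y produces rotation L₁/(3EI) + L₂/(3EI) = 2.75/EI.
Slope continuity at Y: θ_0 = M_Y·2.75/EI, so M_Y = 98.91/2.75 = 35.97 kN·m (hogging).

M_Y = 35.97 kN·m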